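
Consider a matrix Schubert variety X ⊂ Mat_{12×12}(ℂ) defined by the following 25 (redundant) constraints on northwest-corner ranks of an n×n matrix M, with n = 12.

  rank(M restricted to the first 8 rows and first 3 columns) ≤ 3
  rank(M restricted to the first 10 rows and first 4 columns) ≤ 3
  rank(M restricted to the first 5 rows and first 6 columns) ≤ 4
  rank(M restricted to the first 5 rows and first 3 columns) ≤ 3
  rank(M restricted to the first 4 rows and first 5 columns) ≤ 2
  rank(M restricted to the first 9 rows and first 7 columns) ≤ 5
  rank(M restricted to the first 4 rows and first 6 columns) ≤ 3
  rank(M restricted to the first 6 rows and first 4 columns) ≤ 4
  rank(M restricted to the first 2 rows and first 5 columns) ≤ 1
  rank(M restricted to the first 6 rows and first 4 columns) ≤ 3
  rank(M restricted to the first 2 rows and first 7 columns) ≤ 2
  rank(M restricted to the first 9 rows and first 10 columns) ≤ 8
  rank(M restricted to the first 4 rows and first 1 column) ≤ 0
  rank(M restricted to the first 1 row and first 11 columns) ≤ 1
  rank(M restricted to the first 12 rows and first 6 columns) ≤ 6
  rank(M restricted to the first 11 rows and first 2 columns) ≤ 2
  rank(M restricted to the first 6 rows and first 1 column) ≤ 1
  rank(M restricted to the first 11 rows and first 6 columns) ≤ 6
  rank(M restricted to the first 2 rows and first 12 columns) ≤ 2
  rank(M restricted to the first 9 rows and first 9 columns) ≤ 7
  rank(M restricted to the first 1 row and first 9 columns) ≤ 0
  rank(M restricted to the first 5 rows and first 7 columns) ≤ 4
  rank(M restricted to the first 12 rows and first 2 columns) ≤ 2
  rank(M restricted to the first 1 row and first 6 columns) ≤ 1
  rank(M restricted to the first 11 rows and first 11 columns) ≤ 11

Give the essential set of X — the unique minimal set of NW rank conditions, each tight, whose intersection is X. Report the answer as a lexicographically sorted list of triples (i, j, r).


Computing R[i][j] = min implied NW-rank bound (n=12, 25 conditions):

  i=1: 0  0  0  0  0  0  0  0  0  1  1  1
  i=2: 0  1  1  1  1  1  1  1  1  2  2  2
  i=3: 0  1  2  2  2  2  2  2  2  3  3  3
  i=4: 0  1  2  2  2  3  3  3  3  4  4  4
  i=5: 1  2  3  3  3  4  4  4  4  5  5  5
  i=6: 1  2  3  3  4  5  5  5  5  6  6  6
  i=7: 1  2  3  3  4  5  5  6  6  7  7  7
  i=8: 1  2  3  3  4  5  5  6  7  8  8  8
  i=9: 1  2  3  3  4  5  5  6  7  8  9  9
  i=10: 1  2  3  3  4  5  6  7  8  9  10  10
  i=11: 1  2  3  4  5  6  7  8  9  10  11  11
  i=12: 1  2  3  4  5  6  7  8  9  10  11  12

the unique w with this rank table is (10, 2, 3, 6, 1, 5, 8, 9, 11, 7, 4, 12).

D(w) has 22 cells with 5 SE-corners; essential set:

[(1, 9, 0), (4, 1, 0), (4, 5, 2), (9, 7, 5), (10, 4, 3)]


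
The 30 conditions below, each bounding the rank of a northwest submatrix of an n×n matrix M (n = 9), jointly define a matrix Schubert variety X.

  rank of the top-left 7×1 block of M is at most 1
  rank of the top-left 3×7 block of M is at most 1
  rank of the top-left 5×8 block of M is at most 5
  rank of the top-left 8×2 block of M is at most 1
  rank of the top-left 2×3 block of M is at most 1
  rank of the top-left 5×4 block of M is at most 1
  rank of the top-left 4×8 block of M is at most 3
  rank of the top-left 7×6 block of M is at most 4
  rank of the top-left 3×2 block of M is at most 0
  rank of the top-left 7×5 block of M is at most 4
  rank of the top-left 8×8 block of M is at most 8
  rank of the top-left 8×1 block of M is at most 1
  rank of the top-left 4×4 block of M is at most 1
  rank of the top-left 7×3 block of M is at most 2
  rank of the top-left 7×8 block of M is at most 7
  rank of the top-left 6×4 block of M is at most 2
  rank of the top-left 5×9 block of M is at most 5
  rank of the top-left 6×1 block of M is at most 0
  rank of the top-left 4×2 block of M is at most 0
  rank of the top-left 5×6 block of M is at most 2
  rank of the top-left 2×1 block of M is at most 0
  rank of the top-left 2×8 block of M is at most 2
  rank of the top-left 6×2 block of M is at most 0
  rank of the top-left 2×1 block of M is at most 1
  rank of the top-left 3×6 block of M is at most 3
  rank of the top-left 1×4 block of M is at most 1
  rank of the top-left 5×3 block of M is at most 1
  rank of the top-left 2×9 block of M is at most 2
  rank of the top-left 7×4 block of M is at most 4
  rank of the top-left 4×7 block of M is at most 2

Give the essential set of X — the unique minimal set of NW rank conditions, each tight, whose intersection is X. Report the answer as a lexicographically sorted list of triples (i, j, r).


Rank table r_w(9×9) implied by the 30 constraints:

  0 0 1 1 1 1 1 1 1
  0 0 1 1 1 1 1 2 2
  0 0 1 1 1 1 1 2 3
  0 0 1 1 2 2 2 3 4
  0 0 1 1 2 2 3 4 5
  0 0 1 2 3 3 4 5 6
  1 1 2 3 4 4 5 6 7
  1 1 2 3 4 5 6 7 8
  1 2 3 4 5 6 7 8 9

reading off 1-entries of Δ²R: w = (3, 8, 9, 5, 7, 4, 1, 6, 2).

D(w) has 24 cells with 5 SE-corners; essential set:

[(3, 7, 1), (5, 4, 1), (5, 6, 2), (6, 2, 0), (8, 2, 1)]


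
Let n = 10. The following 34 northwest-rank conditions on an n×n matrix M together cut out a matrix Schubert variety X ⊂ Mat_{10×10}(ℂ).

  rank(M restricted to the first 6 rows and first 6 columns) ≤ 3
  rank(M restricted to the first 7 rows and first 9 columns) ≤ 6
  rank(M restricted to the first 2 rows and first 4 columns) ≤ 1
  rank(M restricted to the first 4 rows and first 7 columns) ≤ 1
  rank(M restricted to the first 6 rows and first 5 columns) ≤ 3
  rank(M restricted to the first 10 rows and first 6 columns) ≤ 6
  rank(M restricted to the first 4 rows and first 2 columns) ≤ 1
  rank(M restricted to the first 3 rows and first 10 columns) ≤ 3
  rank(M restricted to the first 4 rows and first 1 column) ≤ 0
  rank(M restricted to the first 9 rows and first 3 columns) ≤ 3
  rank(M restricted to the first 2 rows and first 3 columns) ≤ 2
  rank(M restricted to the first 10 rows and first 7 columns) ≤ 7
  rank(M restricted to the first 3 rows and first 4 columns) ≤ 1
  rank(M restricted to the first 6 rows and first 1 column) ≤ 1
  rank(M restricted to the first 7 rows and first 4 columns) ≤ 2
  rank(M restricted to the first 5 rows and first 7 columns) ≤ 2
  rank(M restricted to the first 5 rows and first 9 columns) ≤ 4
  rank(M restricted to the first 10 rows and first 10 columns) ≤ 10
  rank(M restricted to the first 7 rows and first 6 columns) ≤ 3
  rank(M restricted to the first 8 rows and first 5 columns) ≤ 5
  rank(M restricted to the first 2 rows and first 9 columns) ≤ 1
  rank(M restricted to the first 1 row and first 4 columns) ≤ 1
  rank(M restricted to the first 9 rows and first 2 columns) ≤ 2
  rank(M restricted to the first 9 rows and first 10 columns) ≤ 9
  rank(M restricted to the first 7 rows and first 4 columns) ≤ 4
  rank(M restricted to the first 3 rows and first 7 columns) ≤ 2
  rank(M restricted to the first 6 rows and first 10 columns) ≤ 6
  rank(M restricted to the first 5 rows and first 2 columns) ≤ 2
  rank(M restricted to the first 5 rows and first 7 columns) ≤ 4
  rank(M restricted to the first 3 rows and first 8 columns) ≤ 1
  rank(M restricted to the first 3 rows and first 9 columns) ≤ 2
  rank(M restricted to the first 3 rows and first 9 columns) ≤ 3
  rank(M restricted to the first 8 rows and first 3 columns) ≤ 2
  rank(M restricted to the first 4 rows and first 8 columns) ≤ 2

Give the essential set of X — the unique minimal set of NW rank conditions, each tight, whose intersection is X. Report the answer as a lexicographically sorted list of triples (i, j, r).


Reconstructing r_w from the 34 given conditions:

  0  1  1  1  1  1  1  1  1  1
  0  1  1  1  1  1  1  1  1  2
  0  1  1  1  1  1  1  1  2  3
  0  1  1  1  1  1  1  2  3  4
  1  2  2  2  2  2  2  3  4  5
  1  2  2  2  3  3  3  4  5  6
  1  2  2  2  3  3  4  5  6  7
  1  2  2  3  4  4  5  6  7  8
  1  2  3  4  5  5  6  7  8  9
  1  2  3  4  5  6  7  8  9  10

so w = (2, 10, 9, 8, 1, 5, 7, 4, 3, 6).

7 SE-corners of the 28-cell Rothe diagram give Ess(w):

[(2, 9, 1), (3, 8, 1), (4, 1, 0), (4, 7, 1), (7, 4, 2), (7, 6, 3), (8, 3, 2)]


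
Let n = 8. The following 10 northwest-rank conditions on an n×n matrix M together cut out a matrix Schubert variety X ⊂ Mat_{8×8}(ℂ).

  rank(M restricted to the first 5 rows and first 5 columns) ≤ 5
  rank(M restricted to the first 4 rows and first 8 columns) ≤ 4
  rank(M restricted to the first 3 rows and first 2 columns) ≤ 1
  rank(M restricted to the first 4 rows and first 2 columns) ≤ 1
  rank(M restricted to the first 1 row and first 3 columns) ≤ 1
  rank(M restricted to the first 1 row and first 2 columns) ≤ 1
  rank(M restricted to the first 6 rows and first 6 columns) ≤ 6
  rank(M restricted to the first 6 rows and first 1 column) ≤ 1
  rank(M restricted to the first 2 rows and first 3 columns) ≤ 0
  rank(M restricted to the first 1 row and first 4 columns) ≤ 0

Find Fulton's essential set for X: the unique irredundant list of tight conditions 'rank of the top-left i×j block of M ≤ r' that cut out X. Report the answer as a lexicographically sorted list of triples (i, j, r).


Recovering R(i,j) via the rank-extension bound from the 10 conditions:

  0 | 0 | 0 | 0 | 1 | 1 | 1 | 1
  0 | 0 | 0 | 1 | 2 | 2 | 2 | 2
  1 | 1 | 1 | 2 | 3 | 3 | 3 | 3
  1 | 1 | 2 | 3 | 4 | 4 | 4 | 4
  1 | 2 | 3 | 4 | 5 | 5 | 5 | 5
  1 | 2 | 3 | 4 | 5 | 6 | 6 | 6
  1 | 2 | 3 | 4 | 5 | 6 | 7 | 7
  1 | 2 | 3 | 4 | 5 | 6 | 7 | 8

the unique w with this rank table is (5, 4, 1, 3, 2, 6, 7, 8).

Fulton essential set (3 of the 8 Rothe cells):

[(1, 4, 0), (2, 3, 0), (4, 2, 1)]


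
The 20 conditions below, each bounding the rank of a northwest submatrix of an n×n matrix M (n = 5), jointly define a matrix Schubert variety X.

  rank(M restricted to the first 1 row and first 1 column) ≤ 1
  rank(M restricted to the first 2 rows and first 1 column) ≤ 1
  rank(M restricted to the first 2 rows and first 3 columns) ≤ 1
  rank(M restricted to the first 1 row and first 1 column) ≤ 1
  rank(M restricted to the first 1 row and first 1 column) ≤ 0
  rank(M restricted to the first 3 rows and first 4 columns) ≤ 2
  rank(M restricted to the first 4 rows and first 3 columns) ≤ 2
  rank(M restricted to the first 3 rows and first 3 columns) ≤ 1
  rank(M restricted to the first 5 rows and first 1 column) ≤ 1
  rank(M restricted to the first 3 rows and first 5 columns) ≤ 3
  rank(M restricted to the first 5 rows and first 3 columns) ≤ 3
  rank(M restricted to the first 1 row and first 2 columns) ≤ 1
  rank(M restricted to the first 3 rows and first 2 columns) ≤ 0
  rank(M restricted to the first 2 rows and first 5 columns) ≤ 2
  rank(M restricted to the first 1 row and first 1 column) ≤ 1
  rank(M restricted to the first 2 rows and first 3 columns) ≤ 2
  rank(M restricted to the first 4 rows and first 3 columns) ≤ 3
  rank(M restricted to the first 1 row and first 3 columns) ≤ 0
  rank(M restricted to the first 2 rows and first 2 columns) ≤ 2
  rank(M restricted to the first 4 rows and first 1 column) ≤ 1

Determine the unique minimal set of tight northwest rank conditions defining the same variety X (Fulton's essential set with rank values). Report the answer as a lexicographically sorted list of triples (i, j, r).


Reconstructing r_w from the 20 given conditions:

  row 1: 0 | 0 | 0 | 1 | 1
  row 2: 0 | 0 | 1 | 2 | 2
  row 3: 0 | 0 | 1 | 2 | 3
  row 4: 1 | 1 | 2 | 3 | 4
  row 5: 1 | 2 | 3 | 4 | 5

so w = (4, 3, 5, 1, 2).

2 SE-corners of the 7-cell Rothe diagram give Ess(w):

[(1, 3, 0), (3, 2, 0)]


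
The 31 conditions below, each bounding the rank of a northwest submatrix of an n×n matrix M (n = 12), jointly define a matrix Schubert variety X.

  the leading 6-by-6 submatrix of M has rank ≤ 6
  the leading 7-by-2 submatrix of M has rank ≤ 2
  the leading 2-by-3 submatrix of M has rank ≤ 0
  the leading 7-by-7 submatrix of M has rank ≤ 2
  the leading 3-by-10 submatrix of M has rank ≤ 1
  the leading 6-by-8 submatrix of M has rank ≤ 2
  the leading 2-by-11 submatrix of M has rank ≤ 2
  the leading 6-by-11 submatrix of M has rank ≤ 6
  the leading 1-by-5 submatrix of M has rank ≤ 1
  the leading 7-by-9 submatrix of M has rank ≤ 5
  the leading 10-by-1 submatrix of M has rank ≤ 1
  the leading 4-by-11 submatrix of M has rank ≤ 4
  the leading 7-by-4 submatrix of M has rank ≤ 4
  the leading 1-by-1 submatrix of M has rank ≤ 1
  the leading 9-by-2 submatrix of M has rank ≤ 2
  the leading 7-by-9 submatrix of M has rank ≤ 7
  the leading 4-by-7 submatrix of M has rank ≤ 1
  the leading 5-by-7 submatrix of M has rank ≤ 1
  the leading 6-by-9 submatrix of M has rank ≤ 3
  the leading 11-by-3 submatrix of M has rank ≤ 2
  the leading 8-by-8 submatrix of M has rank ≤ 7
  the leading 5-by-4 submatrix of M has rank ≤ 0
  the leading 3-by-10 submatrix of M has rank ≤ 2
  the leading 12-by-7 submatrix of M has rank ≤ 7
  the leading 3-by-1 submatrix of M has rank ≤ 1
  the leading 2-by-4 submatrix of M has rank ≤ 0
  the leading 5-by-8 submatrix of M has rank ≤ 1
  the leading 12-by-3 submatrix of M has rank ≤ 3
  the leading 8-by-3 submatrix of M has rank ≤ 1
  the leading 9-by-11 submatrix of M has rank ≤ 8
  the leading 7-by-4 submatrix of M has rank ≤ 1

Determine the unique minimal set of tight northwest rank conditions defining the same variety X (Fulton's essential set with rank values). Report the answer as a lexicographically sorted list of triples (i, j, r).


Computing R[i][j] = min implied NW-rank bound (n=12, 31 conditions):

  row 1: 0, 0, 0, 0, 1, 1, 1, 1, 1, 1, 1, 1
  row 2: 0, 0, 0, 0, 1, 1, 1, 1, 1, 1, 2, 2
  row 3: 0, 0, 0, 0, 1, 1, 1, 1, 1, 1, 2, 3
  row 4: 0, 0, 0, 0, 1, 1, 1, 1, 2, 2, 3, 4
  row 5: 0, 0, 0, 0, 1, 1, 1, 1, 2, 3, 4, 5
  row 6: 1, 1, 1, 1, 2, 2, 2, 2, 3, 4, 5, 6
  row 7: 1, 1, 1, 1, 2, 2, 2, 3, 4, 5, 6, 7
  row 8: 1, 1, 1, 2, 3, 3, 3, 4, 5, 6, 7, 8
  row 9: 1, 2, 2, 3, 4, 4, 4, 5, 6, 7, 8, 9
  row 10: 1, 2, 2, 3, 4, 5, 5, 6, 7, 8, 9, 10
  row 11: 1, 2, 2, 3, 4, 5, 6, 7, 8, 9, 10, 11
  row 12: 1, 2, 3, 4, 5, 6, 7, 8, 9, 10, 11, 12

hence w(1..12) = (5, 11, 12, 9, 10, 1, 8, 4, 2, 6, 7, 3).

|D(w)|=45, |Ess(w)|=7:

[(3, 10, 1), (5, 4, 0), (5, 8, 1), (7, 4, 1), (7, 7, 2), (8, 3, 1), (11, 3, 2)]


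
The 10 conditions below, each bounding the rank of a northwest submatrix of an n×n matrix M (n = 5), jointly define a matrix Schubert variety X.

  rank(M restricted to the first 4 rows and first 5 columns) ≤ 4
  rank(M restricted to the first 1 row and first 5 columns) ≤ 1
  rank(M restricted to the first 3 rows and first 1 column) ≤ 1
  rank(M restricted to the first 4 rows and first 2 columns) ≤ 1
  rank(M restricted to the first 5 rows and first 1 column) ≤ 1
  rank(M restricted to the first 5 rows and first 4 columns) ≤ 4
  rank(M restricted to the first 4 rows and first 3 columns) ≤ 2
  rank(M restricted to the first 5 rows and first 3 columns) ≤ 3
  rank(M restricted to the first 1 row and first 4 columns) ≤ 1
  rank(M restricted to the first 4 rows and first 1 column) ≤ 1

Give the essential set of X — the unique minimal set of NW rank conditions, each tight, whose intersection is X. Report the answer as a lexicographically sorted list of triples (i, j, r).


Rank table r_w(5×5) implied by the 10 constraints:

  row 1: 1 | 1 | 1 | 1 | 1
  row 2: 1 | 1 | 2 | 2 | 2
  row 3: 1 | 1 | 2 | 3 | 3
  row 4: 1 | 1 | 2 | 3 | 4
  row 5: 1 | 2 | 3 | 4 | 5

second differences of R give the permutation w = (1, 3, 4, 5, 2).

Fulton essential set (1 of the 3 Rothe cells):

[(4, 2, 1)]


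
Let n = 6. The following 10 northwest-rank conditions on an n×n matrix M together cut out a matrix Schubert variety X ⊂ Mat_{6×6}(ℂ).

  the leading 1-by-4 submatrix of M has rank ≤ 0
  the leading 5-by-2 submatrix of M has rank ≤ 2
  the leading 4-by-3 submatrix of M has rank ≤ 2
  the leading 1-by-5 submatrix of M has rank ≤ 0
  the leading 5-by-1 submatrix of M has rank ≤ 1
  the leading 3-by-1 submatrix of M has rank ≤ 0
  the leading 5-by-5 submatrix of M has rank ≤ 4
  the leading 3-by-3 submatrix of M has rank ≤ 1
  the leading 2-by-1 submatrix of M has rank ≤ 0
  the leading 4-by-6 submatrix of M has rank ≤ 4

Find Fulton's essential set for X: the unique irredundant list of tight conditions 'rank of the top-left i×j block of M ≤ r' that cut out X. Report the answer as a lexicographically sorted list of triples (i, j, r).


Rank table r_w(6×6) implied by the 10 constraints:

  i=1: 0  0  0  0  0  1
  i=2: 0  1  1  1  1  2
  i=3: 0  1  1  2  2  3
  i=4: 1  2  2  3  3  4
  i=5: 1  2  3  4  4  5
  i=6: 1  2  3  4  5  6

giving w = (6, 2, 4, 1, 3, 5) via Δ²R.

3 SE-corners of the 8-cell Rothe diagram give Ess(w):

[(1, 5, 0), (3, 1, 0), (3, 3, 1)]


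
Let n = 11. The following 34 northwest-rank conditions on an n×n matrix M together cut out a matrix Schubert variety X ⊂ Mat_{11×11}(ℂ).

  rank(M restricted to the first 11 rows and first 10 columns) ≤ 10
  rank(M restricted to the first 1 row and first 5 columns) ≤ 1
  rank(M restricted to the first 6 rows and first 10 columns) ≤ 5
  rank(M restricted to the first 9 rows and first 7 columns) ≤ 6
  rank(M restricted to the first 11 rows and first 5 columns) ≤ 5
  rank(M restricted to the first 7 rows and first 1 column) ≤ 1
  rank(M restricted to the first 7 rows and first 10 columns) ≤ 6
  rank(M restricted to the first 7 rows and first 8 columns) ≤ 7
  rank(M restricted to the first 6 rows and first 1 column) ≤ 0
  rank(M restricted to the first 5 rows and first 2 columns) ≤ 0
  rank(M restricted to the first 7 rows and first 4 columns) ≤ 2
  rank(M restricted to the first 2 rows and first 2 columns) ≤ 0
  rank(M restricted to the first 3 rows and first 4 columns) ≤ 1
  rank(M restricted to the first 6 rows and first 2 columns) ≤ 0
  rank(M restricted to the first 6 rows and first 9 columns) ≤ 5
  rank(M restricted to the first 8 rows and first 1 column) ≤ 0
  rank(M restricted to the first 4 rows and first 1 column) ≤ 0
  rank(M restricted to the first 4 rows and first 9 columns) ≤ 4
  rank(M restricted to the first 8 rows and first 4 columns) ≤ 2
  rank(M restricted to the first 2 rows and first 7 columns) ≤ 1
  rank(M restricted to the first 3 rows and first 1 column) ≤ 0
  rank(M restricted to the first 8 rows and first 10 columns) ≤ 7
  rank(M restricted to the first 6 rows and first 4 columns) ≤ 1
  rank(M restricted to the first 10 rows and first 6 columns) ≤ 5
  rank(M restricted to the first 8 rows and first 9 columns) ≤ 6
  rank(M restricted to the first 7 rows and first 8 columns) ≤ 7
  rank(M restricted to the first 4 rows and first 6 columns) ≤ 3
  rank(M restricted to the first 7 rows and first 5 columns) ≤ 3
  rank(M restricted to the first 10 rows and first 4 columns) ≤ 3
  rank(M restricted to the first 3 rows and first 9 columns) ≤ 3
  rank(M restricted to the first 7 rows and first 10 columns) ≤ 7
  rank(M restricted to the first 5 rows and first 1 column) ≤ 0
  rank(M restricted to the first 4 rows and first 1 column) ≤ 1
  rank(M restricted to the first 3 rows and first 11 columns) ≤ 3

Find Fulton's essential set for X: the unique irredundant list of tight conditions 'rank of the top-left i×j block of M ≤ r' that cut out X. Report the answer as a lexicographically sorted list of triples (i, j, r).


Recovering R(i,j) via the rank-extension bound from the 34 conditions:

  i=1: 0 0 1 1 1 1 1 1 1 1 1
  i=2: 0 0 1 1 1 1 1 2 2 2 2
  i=3: 0 0 1 1 2 2 2 3 3 3 3
  i=4: 0 0 1 1 2 3 3 4 4 4 4
  i=5: 0 0 1 1 2 3 4 5 5 5 5
  i=6: 0 0 1 1 2 3 4 5 5 5 6
  i=7: 0 1 2 2 3 4 5 6 6 6 7
  i=8: 0 1 2 2 3 4 5 6 6 7 8
  i=9: 1 2 3 3 4 5 6 7 7 8 9
  i=10: 1 2 3 3 4 5 6 7 8 9 10
  i=11: 1 2 3 4 5 6 7 8 9 10 11

giving w = (3, 8, 5, 6, 7, 11, 2, 10, 1, 9, 4) via Δ²R.

ℓ(w)=27; the 8 essential cells (i,j,r):

[(2, 7, 1), (6, 2, 0), (6, 4, 1), (6, 10, 5), (8, 1, 0), (8, 4, 2), (8, 9, 6), (10, 4, 3)]


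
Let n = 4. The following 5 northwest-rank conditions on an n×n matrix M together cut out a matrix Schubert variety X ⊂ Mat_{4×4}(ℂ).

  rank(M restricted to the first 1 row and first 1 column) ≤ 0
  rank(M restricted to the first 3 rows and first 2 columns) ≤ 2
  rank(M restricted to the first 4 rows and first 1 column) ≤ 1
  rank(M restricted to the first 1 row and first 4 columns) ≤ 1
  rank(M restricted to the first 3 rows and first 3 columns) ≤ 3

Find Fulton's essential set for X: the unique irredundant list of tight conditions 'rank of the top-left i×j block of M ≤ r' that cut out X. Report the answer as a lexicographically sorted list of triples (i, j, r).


Recovering R(i,j) via the rank-extension bound from the 5 conditions:

  row 1: 0 1 1 1
  row 2: 1 2 2 2
  row 3: 1 2 3 3
  row 4: 1 2 3 4

second differences of R give the permutation w = (2, 1, 3, 4).

1 SE-corner of the 1-cell Rothe diagram gives Ess(w):

[(1, 1, 0)]


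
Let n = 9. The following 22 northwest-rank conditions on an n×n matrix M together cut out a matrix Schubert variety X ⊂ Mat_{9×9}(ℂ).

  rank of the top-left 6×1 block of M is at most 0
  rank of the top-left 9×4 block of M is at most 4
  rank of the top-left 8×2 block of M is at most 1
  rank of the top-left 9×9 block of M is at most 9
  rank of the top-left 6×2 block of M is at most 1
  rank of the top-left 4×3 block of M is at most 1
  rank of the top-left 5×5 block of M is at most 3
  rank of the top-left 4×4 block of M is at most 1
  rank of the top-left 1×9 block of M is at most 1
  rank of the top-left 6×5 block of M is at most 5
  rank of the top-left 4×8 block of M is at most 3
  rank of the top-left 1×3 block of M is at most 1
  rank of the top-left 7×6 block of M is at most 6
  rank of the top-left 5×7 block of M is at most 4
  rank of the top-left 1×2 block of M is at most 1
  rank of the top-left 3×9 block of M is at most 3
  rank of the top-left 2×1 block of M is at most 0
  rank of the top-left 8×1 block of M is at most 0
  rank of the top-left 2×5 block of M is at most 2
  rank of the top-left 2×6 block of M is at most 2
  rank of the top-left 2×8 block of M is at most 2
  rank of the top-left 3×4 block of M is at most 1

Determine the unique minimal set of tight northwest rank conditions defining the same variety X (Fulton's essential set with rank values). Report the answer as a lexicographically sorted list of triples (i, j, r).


Rank table r_w(9×9) implied by the 22 constraints:

  row 1: 0 1 1 1 1 1 1 1 1
  row 2: 0 1 1 1 2 2 2 2 2
  row 3: 0 1 1 1 2 3 3 3 3
  row 4: 0 1 1 1 2 3 3 3 4
  row 5: 0 1 2 2 3 4 4 4 5
  row 6: 0 1 2 3 4 5 5 5 6
  row 7: 0 1 2 3 4 5 6 6 7
  row 8: 0 1 2 3 4 5 6 7 8
  row 9: 1 2 3 4 5 6 7 8 9

the unique w with this rank table is (2, 5, 6, 9, 3, 4, 7, 8, 1).

|D(w)|=16, |Ess(w)|=3:

[(4, 4, 1), (4, 8, 3), (8, 1, 0)]


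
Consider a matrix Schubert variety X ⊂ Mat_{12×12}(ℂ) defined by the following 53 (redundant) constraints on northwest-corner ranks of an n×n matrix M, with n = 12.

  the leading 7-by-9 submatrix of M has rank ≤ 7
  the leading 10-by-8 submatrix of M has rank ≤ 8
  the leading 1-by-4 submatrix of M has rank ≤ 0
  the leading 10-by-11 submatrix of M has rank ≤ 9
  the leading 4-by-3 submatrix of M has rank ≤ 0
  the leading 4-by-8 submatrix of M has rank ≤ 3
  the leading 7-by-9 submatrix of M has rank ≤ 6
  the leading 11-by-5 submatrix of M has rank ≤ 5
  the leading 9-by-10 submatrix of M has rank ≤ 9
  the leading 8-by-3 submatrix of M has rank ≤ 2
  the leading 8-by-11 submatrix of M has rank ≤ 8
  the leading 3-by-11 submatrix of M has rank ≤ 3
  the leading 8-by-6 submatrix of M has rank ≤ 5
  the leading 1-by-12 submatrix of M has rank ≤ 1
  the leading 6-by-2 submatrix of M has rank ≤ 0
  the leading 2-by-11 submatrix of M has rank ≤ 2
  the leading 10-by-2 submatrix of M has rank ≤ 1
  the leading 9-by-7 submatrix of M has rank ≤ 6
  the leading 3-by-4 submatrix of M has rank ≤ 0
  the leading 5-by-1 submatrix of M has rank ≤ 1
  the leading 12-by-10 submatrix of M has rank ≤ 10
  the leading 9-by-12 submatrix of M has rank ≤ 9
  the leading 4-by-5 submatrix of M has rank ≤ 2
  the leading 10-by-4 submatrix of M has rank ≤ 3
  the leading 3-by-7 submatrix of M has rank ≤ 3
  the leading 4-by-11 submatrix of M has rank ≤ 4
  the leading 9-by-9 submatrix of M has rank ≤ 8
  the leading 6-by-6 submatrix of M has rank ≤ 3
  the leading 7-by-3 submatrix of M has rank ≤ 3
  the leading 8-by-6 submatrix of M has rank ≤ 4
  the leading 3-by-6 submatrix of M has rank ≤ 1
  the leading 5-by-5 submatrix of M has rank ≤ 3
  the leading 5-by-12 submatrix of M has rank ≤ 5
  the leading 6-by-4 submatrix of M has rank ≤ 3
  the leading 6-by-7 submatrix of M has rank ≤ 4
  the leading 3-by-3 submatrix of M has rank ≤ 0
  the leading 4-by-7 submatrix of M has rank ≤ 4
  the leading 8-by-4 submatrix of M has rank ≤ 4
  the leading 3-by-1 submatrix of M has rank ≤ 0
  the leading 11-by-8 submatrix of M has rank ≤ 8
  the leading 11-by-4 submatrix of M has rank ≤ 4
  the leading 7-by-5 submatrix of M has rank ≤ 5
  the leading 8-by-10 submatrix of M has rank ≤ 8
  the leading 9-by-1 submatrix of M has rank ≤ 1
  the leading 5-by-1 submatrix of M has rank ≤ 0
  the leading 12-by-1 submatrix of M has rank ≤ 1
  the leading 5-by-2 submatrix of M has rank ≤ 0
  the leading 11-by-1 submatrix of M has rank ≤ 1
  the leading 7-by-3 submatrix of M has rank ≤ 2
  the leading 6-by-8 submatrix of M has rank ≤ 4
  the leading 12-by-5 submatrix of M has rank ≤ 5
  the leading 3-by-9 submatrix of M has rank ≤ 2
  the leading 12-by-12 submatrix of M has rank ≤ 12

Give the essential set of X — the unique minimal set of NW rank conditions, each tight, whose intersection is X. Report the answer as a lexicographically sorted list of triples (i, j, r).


Rank table r_w(12×12) implied by the 53 constraints:

  i=1: 0 | 0 | 0 | 0 | 1 | 1 | 1 | 1 | 1 | 1 | 1 | 1
  i=2: 0 | 0 | 0 | 0 | 1 | 1 | 2 | 2 | 2 | 2 | 2 | 2
  i=3: 0 | 0 | 0 | 0 | 1 | 1 | 2 | 2 | 2 | 3 | 3 | 3
  i=4: 0 | 0 | 0 | 1 | 2 | 2 | 3 | 3 | 3 | 4 | 4 | 4
  i=5: 0 | 0 | 1 | 2 | 3 | 3 | 4 | 4 | 4 | 5 | 5 | 5
  i=6: 0 | 0 | 1 | 2 | 3 | 3 | 4 | 4 | 5 | 6 | 6 | 6
  i=7: 1 | 1 | 2 | 3 | 4 | 4 | 5 | 5 | 6 | 7 | 7 | 7
  i=8: 1 | 1 | 2 | 3 | 4 | 4 | 5 | 6 | 7 | 8 | 8 | 8
  i=9: 1 | 1 | 2 | 3 | 4 | 5 | 6 | 7 | 8 | 9 | 9 | 9
  i=10: 1 | 1 | 2 | 3 | 4 | 5 | 6 | 7 | 8 | 9 | 9 | 10
  i=11: 1 | 2 | 3 | 4 | 5 | 6 | 7 | 8 | 9 | 10 | 10 | 11
  i=12: 1 | 2 | 3 | 4 | 5 | 6 | 7 | 8 | 9 | 10 | 11 | 12

reading off 1-entries of Δ²R: w = (5, 7, 10, 4, 3, 9, 1, 8, 6, 12, 2, 11).

|D(w)|=30, |Ess(w)|=10:

[(3, 4, 0), (3, 6, 1), (3, 9, 2), (4, 3, 0), (6, 2, 0), (6, 6, 3), (6, 8, 4), (8, 6, 4), (10, 2, 1), (10, 11, 9)]


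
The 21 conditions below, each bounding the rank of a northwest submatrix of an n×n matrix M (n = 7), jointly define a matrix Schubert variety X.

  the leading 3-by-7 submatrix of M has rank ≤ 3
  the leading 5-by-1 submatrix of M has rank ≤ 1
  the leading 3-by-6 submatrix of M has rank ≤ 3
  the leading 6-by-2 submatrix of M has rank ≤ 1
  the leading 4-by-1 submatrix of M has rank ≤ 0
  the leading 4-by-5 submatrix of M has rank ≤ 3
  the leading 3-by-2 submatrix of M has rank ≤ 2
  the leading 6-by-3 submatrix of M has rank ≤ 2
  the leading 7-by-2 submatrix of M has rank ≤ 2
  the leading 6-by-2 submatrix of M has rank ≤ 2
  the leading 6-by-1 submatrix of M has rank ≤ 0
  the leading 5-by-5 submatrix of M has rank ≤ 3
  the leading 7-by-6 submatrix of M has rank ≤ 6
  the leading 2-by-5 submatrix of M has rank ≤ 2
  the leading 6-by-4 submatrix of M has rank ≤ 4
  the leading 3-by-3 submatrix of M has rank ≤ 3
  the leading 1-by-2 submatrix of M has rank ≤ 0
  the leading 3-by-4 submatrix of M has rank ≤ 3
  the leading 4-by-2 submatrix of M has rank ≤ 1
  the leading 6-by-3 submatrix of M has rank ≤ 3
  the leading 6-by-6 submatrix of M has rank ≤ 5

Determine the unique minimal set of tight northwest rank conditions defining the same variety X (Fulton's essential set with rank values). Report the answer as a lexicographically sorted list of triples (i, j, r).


Reconstructing r_w from the 21 given conditions:

  i=1: 0  0  1  1  1  1  1
  i=2: 0  1  2  2  2  2  2
  i=3: 0  1  2  3  3  3  3
  i=4: 0  1  2  3  3  4  4
  i=5: 0  1  2  3  3  4  5
  i=6: 0  1  2  3  4  5  6
  i=7: 1  2  3  4  5  6  7

second differences of R give the permutation w = (3, 2, 4, 6, 7, 5, 1).

|D(w)|=9, |Ess(w)|=3:

[(1, 2, 0), (5, 5, 3), (6, 1, 0)]


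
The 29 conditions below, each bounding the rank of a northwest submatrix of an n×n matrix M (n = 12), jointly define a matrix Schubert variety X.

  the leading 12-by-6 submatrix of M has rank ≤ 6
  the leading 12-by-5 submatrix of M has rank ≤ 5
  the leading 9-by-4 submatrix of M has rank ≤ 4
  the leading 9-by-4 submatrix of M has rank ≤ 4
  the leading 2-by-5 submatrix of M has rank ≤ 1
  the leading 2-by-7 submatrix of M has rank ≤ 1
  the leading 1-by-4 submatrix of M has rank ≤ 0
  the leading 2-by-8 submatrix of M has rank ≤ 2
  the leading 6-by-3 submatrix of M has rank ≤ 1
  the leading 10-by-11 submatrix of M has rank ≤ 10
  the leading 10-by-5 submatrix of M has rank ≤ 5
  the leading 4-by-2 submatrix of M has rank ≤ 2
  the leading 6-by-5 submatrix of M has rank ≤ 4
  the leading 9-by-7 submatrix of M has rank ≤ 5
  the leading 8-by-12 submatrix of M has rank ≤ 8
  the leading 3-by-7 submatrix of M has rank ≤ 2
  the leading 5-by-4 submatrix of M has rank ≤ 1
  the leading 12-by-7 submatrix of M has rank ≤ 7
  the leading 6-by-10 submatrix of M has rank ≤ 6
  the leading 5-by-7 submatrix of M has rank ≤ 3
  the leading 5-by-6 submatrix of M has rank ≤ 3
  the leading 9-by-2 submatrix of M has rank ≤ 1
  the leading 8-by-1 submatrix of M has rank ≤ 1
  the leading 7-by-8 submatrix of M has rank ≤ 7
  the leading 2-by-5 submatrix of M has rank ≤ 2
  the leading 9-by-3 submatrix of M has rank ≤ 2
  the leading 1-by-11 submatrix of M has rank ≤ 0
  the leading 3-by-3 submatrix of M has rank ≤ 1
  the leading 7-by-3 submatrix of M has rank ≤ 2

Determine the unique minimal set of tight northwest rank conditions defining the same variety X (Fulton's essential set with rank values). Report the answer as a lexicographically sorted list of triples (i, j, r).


Computing R[i][j] = min implied NW-rank bound (n=12, 29 conditions):

  row 1: 0  0  0  0  0  0  0  0  0  0  0  1
  row 2: 1  1  1  1  1  1  1  1  1  1  1  2
  row 3: 1  1  1  1  2  2  2  2  2  2  2  3
  row 4: 1  1  1  1  2  3  3  3  3  3  3  4
  row 5: 1  1  1  1  2  3  3  4  4  4  4  5
  row 6: 1  1  1  2  3  4  4  5  5  5  5  6
  row 7: 1  1  2  3  4  5  5  6  6  6  6  7
  row 8: 1  1  2  3  4  5  5  6  7  7  7  8
  row 9: 1  1  2  3  4  5  5  6  7  8  8  9
  row 10: 1  2  3  4  5  6  6  7  8  9  9  10
  row 11: 1  2  3  4  5  6  7  8  9  10  10  11
  row 12: 1  2  3  4  5  6  7  8  9  10  11  12

the unique w with this rank table is (12, 1, 5, 6, 8, 4, 3, 9, 10, 2, 7, 11).

Fulton essential set (6 of the 28 Rothe cells):

[(1, 11, 0), (5, 4, 1), (5, 7, 3), (6, 3, 1), (9, 2, 1), (9, 7, 5)]


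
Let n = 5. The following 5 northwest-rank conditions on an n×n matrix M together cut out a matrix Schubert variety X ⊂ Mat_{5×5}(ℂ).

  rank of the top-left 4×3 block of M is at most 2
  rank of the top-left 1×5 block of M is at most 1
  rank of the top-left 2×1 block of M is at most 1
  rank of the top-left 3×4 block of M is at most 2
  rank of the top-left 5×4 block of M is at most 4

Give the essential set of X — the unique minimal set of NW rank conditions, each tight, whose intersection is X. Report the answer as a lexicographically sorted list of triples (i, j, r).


Reconstructing r_w from the 5 given conditions:

  row 1: 1  1  1  1  1
  row 2: 1  2  2  2  2
  row 3: 1  2  2  2  3
  row 4: 1  2  2  3  4
  row 5: 1  2  3  4  5

reading off 1-entries of Δ²R: w = (1, 2, 5, 4, 3).

D(w) has 3 cells with 2 SE-corners; essential set:

[(3, 4, 2), (4, 3, 2)]


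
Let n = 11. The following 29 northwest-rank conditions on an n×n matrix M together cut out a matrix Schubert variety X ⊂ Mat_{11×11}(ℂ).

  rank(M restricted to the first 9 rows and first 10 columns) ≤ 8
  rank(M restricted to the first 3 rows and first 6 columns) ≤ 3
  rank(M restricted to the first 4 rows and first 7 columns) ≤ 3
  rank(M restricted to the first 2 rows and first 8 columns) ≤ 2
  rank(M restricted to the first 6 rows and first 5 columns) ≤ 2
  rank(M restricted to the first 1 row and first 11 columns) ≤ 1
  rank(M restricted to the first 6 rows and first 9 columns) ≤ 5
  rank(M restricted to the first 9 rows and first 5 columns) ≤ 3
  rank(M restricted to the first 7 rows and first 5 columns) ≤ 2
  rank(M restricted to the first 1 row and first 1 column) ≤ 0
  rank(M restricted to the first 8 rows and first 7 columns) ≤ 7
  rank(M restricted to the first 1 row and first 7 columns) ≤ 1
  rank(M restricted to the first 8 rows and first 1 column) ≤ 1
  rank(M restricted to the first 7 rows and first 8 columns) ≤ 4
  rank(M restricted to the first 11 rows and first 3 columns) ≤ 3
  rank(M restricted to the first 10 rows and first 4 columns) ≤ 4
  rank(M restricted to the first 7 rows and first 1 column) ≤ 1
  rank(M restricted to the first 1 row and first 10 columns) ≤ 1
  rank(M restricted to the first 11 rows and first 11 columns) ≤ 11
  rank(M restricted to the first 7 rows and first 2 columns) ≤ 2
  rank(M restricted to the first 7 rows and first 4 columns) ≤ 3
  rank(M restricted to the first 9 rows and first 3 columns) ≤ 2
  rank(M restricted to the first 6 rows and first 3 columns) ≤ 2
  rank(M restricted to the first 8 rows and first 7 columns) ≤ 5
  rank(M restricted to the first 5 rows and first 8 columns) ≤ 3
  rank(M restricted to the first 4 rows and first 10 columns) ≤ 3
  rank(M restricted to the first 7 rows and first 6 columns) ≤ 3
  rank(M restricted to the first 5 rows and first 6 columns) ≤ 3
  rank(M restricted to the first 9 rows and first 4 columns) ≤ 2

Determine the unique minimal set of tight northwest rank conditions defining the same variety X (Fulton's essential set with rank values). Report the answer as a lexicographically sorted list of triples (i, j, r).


Reconstructing r_w from the 29 given conditions:

  0 | 1 | 1 | 1 | 1 | 1 | 1 | 1 | 1 | 1 | 1
  1 | 2 | 2 | 2 | 2 | 2 | 2 | 2 | 2 | 2 | 2
  1 | 2 | 2 | 2 | 2 | 3 | 3 | 3 | 3 | 3 | 3
  1 | 2 | 2 | 2 | 2 | 3 | 3 | 3 | 3 | 3 | 4
  1 | 2 | 2 | 2 | 2 | 3 | 3 | 3 | 4 | 4 | 5
  1 | 2 | 2 | 2 | 2 | 3 | 4 | 4 | 5 | 5 | 6
  1 | 2 | 2 | 2 | 2 | 3 | 4 | 4 | 5 | 6 | 7
  1 | 2 | 2 | 2 | 3 | 4 | 5 | 5 | 6 | 7 | 8
  1 | 2 | 2 | 2 | 3 | 4 | 5 | 6 | 7 | 8 | 9
  1 | 2 | 3 | 3 | 4 | 5 | 6 | 7 | 8 | 9 | 10
  1 | 2 | 3 | 4 | 5 | 6 | 7 | 8 | 9 | 10 | 11

so w = (2, 1, 6, 11, 9, 7, 10, 5, 8, 3, 4).

6 SE-corners of the 27-cell Rothe diagram give Ess(w):

[(1, 1, 0), (4, 10, 3), (5, 8, 3), (7, 5, 2), (7, 8, 4), (9, 4, 2)]


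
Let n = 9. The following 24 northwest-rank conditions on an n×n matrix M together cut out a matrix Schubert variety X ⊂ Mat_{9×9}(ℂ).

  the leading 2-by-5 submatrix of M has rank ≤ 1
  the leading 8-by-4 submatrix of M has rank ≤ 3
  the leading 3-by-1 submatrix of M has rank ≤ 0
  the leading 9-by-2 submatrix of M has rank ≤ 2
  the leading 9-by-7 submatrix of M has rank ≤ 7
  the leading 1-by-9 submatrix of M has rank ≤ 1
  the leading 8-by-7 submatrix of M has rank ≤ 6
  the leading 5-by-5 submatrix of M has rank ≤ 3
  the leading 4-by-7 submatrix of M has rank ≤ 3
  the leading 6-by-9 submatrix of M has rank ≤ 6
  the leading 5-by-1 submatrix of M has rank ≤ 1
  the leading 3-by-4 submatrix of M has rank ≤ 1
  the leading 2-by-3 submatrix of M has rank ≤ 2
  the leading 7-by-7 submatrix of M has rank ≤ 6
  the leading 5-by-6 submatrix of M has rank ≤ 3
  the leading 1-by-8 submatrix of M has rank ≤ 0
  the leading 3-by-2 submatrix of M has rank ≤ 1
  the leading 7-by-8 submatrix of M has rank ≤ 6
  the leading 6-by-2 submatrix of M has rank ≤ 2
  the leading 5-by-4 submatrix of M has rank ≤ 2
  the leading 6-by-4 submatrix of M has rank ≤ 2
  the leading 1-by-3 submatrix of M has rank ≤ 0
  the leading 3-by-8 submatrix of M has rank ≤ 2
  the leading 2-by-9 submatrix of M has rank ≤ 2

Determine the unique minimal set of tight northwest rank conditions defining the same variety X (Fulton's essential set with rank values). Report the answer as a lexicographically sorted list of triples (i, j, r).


Rank table r_w(9×9) implied by the 24 constraints:

  i=1: 0 0 0 0 0 0 0 0 1
  i=2: 0 1 1 1 1 1 1 1 2
  i=3: 0 1 1 1 2 2 2 2 3
  i=4: 1 2 2 2 3 3 3 3 4
  i=5: 1 2 2 2 3 3 4 4 5
  i=6: 1 2 2 2 3 4 5 5 6
  i=7: 1 2 3 3 4 5 6 6 7
  i=8: 1 2 3 3 4 5 6 7 8
  i=9: 1 2 3 4 5 6 7 8 9

reading off 1-entries of Δ²R: w = (9, 2, 5, 1, 7, 6, 3, 8, 4).

Rothe diagram D(w) (18 cells), 6 SE-corners (essential conditions):

[(1, 8, 0), (3, 1, 0), (3, 4, 1), (5, 6, 3), (6, 4, 2), (8, 4, 3)]


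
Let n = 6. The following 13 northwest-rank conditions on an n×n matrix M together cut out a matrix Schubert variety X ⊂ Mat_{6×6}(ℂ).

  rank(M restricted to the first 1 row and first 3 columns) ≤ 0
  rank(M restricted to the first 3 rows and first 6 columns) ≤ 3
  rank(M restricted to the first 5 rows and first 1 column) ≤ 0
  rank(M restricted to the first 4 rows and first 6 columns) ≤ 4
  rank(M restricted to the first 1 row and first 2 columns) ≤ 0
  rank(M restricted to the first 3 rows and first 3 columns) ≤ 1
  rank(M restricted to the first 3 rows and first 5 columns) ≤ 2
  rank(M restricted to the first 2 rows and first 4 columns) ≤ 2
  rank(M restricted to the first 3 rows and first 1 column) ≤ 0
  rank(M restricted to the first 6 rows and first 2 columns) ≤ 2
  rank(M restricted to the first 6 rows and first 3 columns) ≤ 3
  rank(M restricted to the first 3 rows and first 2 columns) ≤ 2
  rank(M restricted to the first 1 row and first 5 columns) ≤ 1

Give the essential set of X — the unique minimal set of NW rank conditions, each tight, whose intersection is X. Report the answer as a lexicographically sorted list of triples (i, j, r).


Computing R[i][j] = min implied NW-rank bound (n=6, 13 conditions):

  R[1]: 0, 0, 0, 1, 1, 1
  R[2]: 0, 1, 1, 2, 2, 2
  R[3]: 0, 1, 1, 2, 2, 3
  R[4]: 0, 1, 2, 3, 3, 4
  R[5]: 0, 1, 2, 3, 4, 5
  R[6]: 1, 2, 3, 4, 5, 6

hence w(1..6) = (4, 2, 6, 3, 5, 1).

ℓ(w)=9; the 4 essential cells (i,j,r):

[(1, 3, 0), (3, 3, 1), (3, 5, 2), (5, 1, 0)]


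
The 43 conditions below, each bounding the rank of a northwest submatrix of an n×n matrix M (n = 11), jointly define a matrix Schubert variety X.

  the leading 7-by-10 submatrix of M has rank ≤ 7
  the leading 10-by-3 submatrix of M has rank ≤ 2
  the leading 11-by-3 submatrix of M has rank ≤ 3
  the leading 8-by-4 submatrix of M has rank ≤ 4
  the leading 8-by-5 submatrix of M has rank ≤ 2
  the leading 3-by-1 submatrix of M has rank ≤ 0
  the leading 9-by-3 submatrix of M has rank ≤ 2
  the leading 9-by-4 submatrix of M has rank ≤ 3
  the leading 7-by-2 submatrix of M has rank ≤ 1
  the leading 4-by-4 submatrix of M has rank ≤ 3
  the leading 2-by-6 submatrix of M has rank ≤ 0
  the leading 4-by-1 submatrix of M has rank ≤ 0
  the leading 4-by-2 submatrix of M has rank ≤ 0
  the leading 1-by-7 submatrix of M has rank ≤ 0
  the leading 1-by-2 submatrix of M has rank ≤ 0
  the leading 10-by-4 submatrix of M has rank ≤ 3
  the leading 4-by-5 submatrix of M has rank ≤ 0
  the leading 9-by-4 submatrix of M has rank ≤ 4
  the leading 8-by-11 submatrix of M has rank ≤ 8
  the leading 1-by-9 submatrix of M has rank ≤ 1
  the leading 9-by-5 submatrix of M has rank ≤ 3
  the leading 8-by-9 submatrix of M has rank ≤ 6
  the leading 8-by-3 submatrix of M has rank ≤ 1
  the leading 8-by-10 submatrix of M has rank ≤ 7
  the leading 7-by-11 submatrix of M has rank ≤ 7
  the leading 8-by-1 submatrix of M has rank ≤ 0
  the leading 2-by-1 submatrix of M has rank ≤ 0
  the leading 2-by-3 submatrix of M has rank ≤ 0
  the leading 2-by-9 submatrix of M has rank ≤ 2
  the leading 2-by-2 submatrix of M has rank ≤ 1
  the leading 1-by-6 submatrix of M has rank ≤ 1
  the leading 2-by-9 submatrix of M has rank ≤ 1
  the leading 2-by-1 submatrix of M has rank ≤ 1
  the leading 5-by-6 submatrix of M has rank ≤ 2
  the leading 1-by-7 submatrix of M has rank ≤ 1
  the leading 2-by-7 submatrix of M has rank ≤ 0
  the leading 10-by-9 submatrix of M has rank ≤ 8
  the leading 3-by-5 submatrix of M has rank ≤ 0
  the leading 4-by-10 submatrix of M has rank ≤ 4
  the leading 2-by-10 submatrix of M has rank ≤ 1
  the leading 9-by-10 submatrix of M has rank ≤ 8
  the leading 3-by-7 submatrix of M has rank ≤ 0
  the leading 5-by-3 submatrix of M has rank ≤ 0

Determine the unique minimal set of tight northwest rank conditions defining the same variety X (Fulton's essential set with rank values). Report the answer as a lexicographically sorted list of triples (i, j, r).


Computing R[i][j] = min implied NW-rank bound (n=11, 43 conditions):

  row 1: 0, 0, 0, 0, 0, 0, 0, 1, 1, 1, 1
  row 2: 0, 0, 0, 0, 0, 0, 0, 1, 1, 1, 2
  row 3: 0, 0, 0, 0, 0, 0, 0, 1, 2, 2, 3
  row 4: 0, 0, 0, 0, 0, 1, 1, 2, 3, 3, 4
  row 5: 0, 0, 0, 1, 1, 2, 2, 3, 4, 4, 5
  row 6: 0, 1, 1, 2, 2, 3, 3, 4, 5, 5, 6
  row 7: 0, 1, 1, 2, 2, 3, 4, 5, 6, 6, 7
  row 8: 0, 1, 1, 2, 2, 3, 4, 5, 6, 7, 8
  row 9: 1, 2, 2, 3, 3, 4, 5, 6, 7, 8, 9
  row 10: 1, 2, 2, 3, 4, 5, 6, 7, 8, 9, 10
  row 11: 1, 2, 3, 4, 5, 6, 7, 8, 9, 10, 11

so w = (8, 11, 9, 6, 4, 2, 7, 10, 1, 5, 3).

|D(w)|=39, |Ess(w)|=8:

[(2, 10, 1), (3, 7, 0), (4, 5, 0), (5, 3, 0), (8, 1, 0), (8, 3, 1), (8, 5, 2), (10, 3, 2)]
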